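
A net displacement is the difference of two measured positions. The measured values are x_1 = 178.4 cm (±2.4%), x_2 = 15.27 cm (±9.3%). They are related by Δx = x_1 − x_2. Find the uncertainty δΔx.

Each term contributes (cᵢ δxᵢ)² to (δΔx)²:
  (δx_1)² = 18.3;  (δx_2)² = 2.02
δΔx = √(20.3) = 4.51 cm

4.51 cm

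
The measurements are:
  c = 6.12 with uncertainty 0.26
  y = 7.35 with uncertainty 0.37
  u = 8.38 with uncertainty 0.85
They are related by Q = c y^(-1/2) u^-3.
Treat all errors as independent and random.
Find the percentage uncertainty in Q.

30.8%

Products/powers → add relative errors in quadrature, weighted by exponent:
  (1·δc/c)² = (1×0.0425)² = 0.00180;  (−½·δy/y)² = (-0.5×0.0503)² = 0.000634;  (-3·δu/u)² = (-3×0.101)² = 0.0926
δQ/Q = √(0.0950) = 0.308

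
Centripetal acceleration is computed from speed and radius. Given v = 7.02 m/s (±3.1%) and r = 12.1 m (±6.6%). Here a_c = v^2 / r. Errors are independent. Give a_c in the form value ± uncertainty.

4.07 ± 0.369 m/s^2

a_c is a product of powers, so relative uncertainties combine in quadrature:
  (2·δv/v)² = (2×0.0310)² = 0.00384;  (-1·δr/r)² = (-1×0.0660)² = 0.00436
δa_c/a_c = √(0.00820) = 0.0906
a_c = 4.07 m/s^2, so δa_c = 0.0906 × 4.07 = 0.369 m/s^2.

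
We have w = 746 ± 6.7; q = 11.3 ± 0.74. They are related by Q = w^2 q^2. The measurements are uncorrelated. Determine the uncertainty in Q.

9.39e+06

Relative error in a monomial: (δQ/Q)² = Σ (nᵢ · δxᵢ/xᵢ)².
  (2·δw/w)² = (2×0.00898)² = 0.000323;  (2·δq/q)² = (2×0.0655)² = 0.0172
δQ/Q = √(0.0175) = 0.132
Q = 7.11e+07, so δQ = 0.132 × 7.11e+07 = 9.39e+06.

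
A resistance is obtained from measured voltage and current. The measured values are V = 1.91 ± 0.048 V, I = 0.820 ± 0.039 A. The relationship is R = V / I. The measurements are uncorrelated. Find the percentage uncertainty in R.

5.38%

Products/powers → add relative errors in quadrature, weighted by exponent:
  (1·δV/V)² = (1×0.0251)² = 0.000632;  (-1·δI/I)² = (-1×0.0476)² = 0.00226
δR/R = √(0.00289) = 0.0538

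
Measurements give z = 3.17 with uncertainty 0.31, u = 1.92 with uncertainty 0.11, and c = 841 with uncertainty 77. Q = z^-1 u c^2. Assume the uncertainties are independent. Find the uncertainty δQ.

92300

For a monomial Q ∝ z^-1, u, c^2, fractional errors add in quadrature:
  (-1·δz/z)² = (-1×0.0978)² = 0.00956;  (1·δu/u)² = (1×0.0573)² = 0.00328;  (2·δc/c)² = (2×0.0916)² = 0.0335
δQ/Q = √(0.0464) = 0.215
Q = 4.28e+05, so δQ = 0.215 × 4.28e+05 = 92300.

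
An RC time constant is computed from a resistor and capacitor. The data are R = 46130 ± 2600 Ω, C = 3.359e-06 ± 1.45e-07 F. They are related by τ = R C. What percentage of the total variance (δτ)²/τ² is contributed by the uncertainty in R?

(δτ/τ)² = (1·δR/R)² + (1·δC/C)²
  R term: (1×0.0564)² = 0.00318
  C term: (1×0.0432)² = 0.00186
Total = 0.00504. Share from R = 0.00318/0.00504 = 0.630.

63.0%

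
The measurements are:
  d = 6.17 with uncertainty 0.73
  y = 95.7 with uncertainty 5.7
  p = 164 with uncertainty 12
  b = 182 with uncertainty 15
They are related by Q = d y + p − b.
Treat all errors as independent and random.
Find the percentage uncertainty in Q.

Let w = d·y = 590. δw/w = √((1·δd/d)² + (1·δy/y)²) = √(0.0140 + 0.00355) = 0.132, so δw = 78.2.
Q = w + p − b: δQ = √(δw² + δp² + δb²) = √(6120 + 144 + 225) = 80.5
Q = 572, so δQ/Q = 80.5/572 = 0.141.

14.1%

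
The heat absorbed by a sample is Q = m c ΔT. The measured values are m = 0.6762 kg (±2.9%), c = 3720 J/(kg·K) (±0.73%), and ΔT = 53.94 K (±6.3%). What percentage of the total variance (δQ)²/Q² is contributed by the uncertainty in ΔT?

(δQ/Q)² = (1·δm/m)² + (1·δc/c)² + (1·δΔT/ΔT)²
  m term: (1×0.0290)² = 0.000841
  c term: (1×0.00730)² = 5.33e-05
  ΔT term: (1×0.0630)² = 0.00397
Total = 0.00486. Share from ΔT = 0.00397/0.00486 = 0.816.

81.6%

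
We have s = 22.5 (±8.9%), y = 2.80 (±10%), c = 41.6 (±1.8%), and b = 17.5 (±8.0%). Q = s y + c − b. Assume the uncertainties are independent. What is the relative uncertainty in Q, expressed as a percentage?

9.85%

Let p = s·y = 63.0. δp/p = √((1·δs/s)² + (1·δy/y)²) = √(0.00792 + 0.0100) = 0.134, so δp = 8.43.
Q = p + c − b: δQ = √(δp² + δc² + δb²) = √(71.1 + 0.561 + 1.96) = 8.58
Q = 87.1, so δQ/Q = 8.58/87.1 = 0.0985.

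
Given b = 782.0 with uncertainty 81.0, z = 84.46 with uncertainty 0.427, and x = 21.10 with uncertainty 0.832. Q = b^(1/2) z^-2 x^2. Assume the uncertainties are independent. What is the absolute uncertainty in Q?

Since Q is a product/quotient, work with relative uncertainties:
  (½·δb/b)² = (0.5×0.104)² = 0.00268;  (-2·δz/z)² = (-2×0.00506)² = 0.000102;  (2·δx/x)² = (2×0.0394)² = 0.00622
δQ/Q = √(0.00900) = 0.0949
Q = 1.745, so δQ = 0.0949 × 1.745 = 0.166.

0.166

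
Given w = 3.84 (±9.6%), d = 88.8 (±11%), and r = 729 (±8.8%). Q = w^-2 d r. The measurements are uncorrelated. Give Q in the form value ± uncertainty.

4390 ± 1050

Q is a product of powers, so relative uncertainties combine in quadrature:
  (-2·δw/w)² = (-2×0.0960)² = 0.0369;  (1·δd/d)² = (1×0.110)² = 0.0121;  (1·δr/r)² = (1×0.0880)² = 0.00774
δQ/Q = √(0.0567) = 0.238
Q = 4390, so δQ = 0.238 × 4390 = 1050.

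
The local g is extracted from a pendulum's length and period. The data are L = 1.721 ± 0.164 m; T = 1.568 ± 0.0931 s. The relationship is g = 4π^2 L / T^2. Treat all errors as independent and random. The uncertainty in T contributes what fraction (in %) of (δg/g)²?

60.8%

(δg/g)² = (1·δL/L)² + (-2·δT/T)²
  L term: (1×0.0953)² = 0.00908
  T term: (-2×0.0594)² = 0.0141
Total = 0.0232. Share from T = 0.0141/0.0232 = 0.608.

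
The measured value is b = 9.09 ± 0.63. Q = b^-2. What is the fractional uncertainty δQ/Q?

Since Q is a product/quotient, work with relative uncertainties:
  (-2·δb/b)² = (-2×0.0693)² = 0.0192
δQ/Q = √(0.0192) = 0.139

0.139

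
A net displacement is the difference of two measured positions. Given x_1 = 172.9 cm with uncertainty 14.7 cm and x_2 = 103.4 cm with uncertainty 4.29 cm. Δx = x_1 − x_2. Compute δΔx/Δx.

Δx is a linear combination, so absolute uncertainties add in quadrature:
  (δx_1)² = 216;  (δx_2)² = 18.4
δΔx = √(234) = 15.3 cm
Δx = 69.50 cm, so δΔx/Δx = 15.3/69.50 = 0.220.

0.220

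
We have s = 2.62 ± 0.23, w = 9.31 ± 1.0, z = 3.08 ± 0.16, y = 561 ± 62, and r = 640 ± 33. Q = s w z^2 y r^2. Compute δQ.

Q is a product of powers, so relative uncertainties combine in quadrature:
  (1·δs/s)² = (1×0.0878)² = 0.00771;  (1·δw/w)² = (1×0.107)² = 0.0115;  (2·δz/z)² = (2×0.0519)² = 0.0108;  (1·δy/y)² = (1×0.111)² = 0.0122;  (2·δr/r)² = (2×0.0516)² = 0.0106
δQ/Q = √(0.0529) = 0.230
Q = 5.32e+10, so δQ = 0.230 × 5.32e+10 = 1.22e+10.

1.22e+10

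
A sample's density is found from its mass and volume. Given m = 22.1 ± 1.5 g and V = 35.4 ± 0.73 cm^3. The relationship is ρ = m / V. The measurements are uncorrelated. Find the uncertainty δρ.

0.0443 g/cm^3

Since ρ is a product/quotient, work with relative uncertainties:
  (1·δm/m)² = (1×0.0679)² = 0.00461;  (-1·δV/V)² = (-1×0.0206)² = 0.000425
δρ/ρ = √(0.00503) = 0.0709
ρ = 0.624 g/cm^3, so δρ = 0.0709 × 0.624 = 0.0443 g/cm^3.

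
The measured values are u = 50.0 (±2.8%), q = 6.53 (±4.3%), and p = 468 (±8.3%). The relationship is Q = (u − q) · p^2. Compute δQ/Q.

0.169

Let w = u − q = 43.5. δw = √(δu² + δq²) = √(1.96 + 0.0788) = 1.43, so δw/w = 0.0328.
Q is then a monomial in w, p:
δQ/Q = √((δw/w)² + (2·δp/p)²) = √(0.00108 + 0.0276) = 0.169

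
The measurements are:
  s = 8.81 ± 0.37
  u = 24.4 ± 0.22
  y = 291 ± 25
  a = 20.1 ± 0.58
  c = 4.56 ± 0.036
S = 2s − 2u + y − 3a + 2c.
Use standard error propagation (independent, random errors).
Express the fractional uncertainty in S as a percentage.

12.0%

For a sum/difference, combine absolute errors in quadrature:
  (2·δs)² = 0.548;  (2·δu)² = 0.194;  (δy)² = 625;  (3·δa)² = 3.03;  (2·δc)² = 0.00518
δS = √(629) = 25.1
S = 209, so δS/S = 25.1/209 = 0.120.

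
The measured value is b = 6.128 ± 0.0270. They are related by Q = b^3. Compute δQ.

Relative error in a monomial: (δQ/Q)² = Σ (nᵢ · δxᵢ/xᵢ)².
  (3·δb/b)² = (3×0.00441)² = 0.000175
δQ/Q = √(0.000175) = 0.0132
Q = 230.1, so δQ = 0.0132 × 230.1 = 3.04.

3.04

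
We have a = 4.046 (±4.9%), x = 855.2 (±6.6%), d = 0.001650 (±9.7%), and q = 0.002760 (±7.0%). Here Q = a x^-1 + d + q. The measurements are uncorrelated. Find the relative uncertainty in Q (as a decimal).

Let p = a·x^-1 = 0.004731. δp/p = √((1·δa/a)² + (-1·δx/x)²) = √(0.00240 + 0.00436) = 0.0822, so δp = 0.000389.
Q = p + d + q: δQ = √(δp² + δd² + δq²) = √(1.51e-07 + 2.56e-08 + 3.73e-08) = 0.000463
Q = 0.009141, so δQ/Q = 0.000463/0.009141 = 0.0506.

0.0506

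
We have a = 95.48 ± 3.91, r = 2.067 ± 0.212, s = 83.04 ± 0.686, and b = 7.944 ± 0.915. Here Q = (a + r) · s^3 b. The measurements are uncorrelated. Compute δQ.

5.52e+07

Let u = a + r = 97.55. δu = √(δa² + δr²) = √(15.3 + 0.0449) = 3.92, so δu/u = 0.0401.
Q is then a monomial in u, s, b:
δQ/Q = √((δu/u)² + (3·δs/s)² + (1·δb/b)²) = √(0.00161 + 0.000614 + 0.0133) = 0.124
Q = 4.437e+08, so δQ = 0.124 × 4.437e+08 = 5.52e+07.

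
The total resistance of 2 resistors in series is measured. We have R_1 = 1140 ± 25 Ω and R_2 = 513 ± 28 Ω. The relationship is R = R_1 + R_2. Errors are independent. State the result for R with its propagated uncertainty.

1650 ± 37.5 Ω

Absolute uncertainties add in quadrature for a linear combination:
  (δR_1)² = 625;  (δR_2)² = 784
δR = √(1410) = 37.5 Ω
R = 1650 Ω.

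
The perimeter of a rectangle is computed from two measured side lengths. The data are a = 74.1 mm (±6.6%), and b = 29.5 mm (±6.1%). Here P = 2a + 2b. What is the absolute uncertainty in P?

10.4 mm

Each term contributes (cᵢ δxᵢ)² to (δP)²:
  (2·δa)² = 95.7;  (2·δb)² = 13.0
δP = √(109) = 10.4 mm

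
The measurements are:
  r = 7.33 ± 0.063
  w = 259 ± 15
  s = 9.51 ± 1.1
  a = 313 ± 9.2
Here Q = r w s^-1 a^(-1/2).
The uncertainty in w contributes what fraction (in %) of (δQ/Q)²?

(δQ/Q)² = (1·δr/r)² + (1·δw/w)² + (-1·δs/s)² + (−½·δa/a)²
  r term: (1×0.00859)² = 7.39e-05
  w term: (1×0.0579)² = 0.00335
  s term: (-1×0.116)² = 0.0134
  a term: (-0.5×0.0294)² = 0.000216
Total = 0.0170. Share from w = 0.00335/0.0170 = 0.197.

19.7%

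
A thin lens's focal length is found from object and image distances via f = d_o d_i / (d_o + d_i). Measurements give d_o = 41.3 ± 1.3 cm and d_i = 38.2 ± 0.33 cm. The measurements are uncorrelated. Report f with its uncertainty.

19.8 ± 0.313 cm

∂f/∂d_o = (d_i/(d_o+d_i))² = 0.231;  ∂f/∂d_i = (d_o/(d_o+d_i))² = 0.270
δf = √((∂f/∂d_o · δd_o)² + (∂f/∂d_i · δd_i)²) = √(0.0901 + 0.00793) = 0.313 cm
f = 19.8 cm.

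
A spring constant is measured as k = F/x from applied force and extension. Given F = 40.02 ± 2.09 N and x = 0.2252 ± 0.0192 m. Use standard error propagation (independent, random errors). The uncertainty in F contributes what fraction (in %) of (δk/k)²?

(δk/k)² = (1·δF/F)² + (-1·δx/x)²
  F term: (1×0.0522)² = 0.00273
  x term: (-1×0.0853)² = 0.00727
Total = 0.01000. Share from F = 0.00273/0.01000 = 0.273.

27.3%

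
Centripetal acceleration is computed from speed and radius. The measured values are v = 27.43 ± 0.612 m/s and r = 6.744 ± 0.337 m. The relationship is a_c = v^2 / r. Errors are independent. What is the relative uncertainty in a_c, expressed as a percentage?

6.70%

a_c is a product of powers, so relative uncertainties combine in quadrature:
  (2·δv/v)² = (2×0.0223)² = 0.00199;  (-1·δr/r)² = (-1×0.0500)² = 0.00250
δa_c/a_c = √(0.00449) = 0.0670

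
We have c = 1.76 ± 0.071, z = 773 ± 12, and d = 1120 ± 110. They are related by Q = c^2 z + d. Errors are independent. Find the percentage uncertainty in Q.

6.41%

Let p = c^2·z = 2390. δp/p = √((2·δc/c)² + (1·δz/z)²) = √(0.00651 + 0.000241) = 0.0822, so δp = 197.
Q = p + d: δQ = √(δp² + δd²) = √(38700 + 12100) = 225
Q = 3510, so δQ/Q = 225/3510 = 0.0641.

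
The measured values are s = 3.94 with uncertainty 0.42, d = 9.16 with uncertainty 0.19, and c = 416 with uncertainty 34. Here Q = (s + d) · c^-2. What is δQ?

Let u = s + d = 13.1. δu = √(δs² + δd²) = √(0.176 + 0.0361) = 0.461, so δu/u = 0.0352.
Q is then a monomial in u, c:
δQ/Q = √((δu/u)² + (-2·δc/c)²) = √(0.00124 + 0.0267) = 0.167
Q = 7.57e-05, so δQ = 0.167 × 7.57e-05 = 1.27e-05.

1.27e-05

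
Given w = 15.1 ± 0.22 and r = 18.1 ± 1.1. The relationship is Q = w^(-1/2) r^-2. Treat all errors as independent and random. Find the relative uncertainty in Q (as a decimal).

Each factor contributes (exponent × relative error)² to (δQ/Q)²:
  (−½·δw/w)² = (-0.5×0.0146)² = 5.31e-05;  (-2·δr/r)² = (-2×0.0608)² = 0.0148
δQ/Q = √(0.0148) = 0.122

0.122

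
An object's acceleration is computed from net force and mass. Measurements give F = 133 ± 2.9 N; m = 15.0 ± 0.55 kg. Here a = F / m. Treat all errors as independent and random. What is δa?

0.378 m/s^2

Products/powers → add relative errors in quadrature, weighted by exponent:
  (1·δF/F)² = (1×0.0218)² = 0.000475;  (-1·δm/m)² = (-1×0.0367)² = 0.00134
δa/a = √(0.00182) = 0.0427
a = 8.87 m/s^2, so δa = 0.0427 × 8.87 = 0.378 m/s^2.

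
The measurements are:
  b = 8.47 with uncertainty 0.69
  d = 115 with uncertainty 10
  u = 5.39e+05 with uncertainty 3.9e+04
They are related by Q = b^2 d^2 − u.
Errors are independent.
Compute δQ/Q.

Let p = b^2·d^2 = 9.49e+05. δp/p = √((2·δb/b)² + (2·δd/d)²) = √(0.0265 + 0.0302) = 0.238, so δp = 2.26e+05.
Q = p − u: δQ = √(δp² + δu²) = √(5.11e+10 + 1.52e+09) = 2.29e+05
Q = 4.1e+05, so δQ/Q = 2.29e+05/4.1e+05 = 0.560.

0.560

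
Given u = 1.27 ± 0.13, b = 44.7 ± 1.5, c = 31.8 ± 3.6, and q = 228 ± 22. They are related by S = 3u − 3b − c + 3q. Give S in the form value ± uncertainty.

Each term contributes (cᵢ δxᵢ)² to (δS)²:
  (3·δu)² = 0.152;  (3·δb)² = 20.2;  (δc)² = 13.0;  (3·δq)² = 4360
δS = √(4390) = 66.3
S = 522.

522 ± 66.3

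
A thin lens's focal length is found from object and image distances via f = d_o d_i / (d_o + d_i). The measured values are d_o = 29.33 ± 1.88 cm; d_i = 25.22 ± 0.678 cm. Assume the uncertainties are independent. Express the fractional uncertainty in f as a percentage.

∂f/∂d_o = (d_i/(d_o+d_i))² = 0.214;  ∂f/∂d_i = (d_o/(d_o+d_i))² = 0.289
δf = √((∂f/∂d_o · δd_o)² + (∂f/∂d_i · δd_i)²) = √(0.161 + 0.0384) = 0.447 cm
f = 13.56 cm, so δf/f = 0.447/13.56 = 0.0330.

3.30%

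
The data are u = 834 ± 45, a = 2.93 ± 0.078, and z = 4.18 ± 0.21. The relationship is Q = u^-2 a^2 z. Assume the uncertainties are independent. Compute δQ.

6.73e-06

Each factor contributes (exponent × relative error)² to (δQ/Q)²:
  (-2·δu/u)² = (-2×0.0540)² = 0.0116;  (2·δa/a)² = (2×0.0266)² = 0.00283;  (1·δz/z)² = (1×0.0502)² = 0.00252
δQ/Q = √(0.0170) = 0.130
Q = 5.16e-05, so δQ = 0.130 × 5.16e-05 = 6.73e-06.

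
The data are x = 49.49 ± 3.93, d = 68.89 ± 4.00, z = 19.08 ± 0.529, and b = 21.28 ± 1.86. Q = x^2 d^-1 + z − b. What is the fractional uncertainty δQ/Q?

0.189

Let p = x^2·d^-1 = 35.55. δp/p = √((2·δx/x)² + (-1·δd/d)²) = √(0.0252 + 0.00337) = 0.169, so δp = 6.01.
Q = p + z − b: δQ = √(δp² + δz² + δb²) = √(36.1 + 0.280 + 3.46) = 6.32
Q = 33.35, so δQ/Q = 6.32/33.35 = 0.189.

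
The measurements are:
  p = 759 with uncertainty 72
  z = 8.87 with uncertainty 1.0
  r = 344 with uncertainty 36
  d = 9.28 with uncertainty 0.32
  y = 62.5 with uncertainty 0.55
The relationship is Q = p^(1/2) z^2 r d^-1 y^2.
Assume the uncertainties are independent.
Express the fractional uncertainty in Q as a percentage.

Since Q is a product/quotient, work with relative uncertainties:
  (½·δp/p)² = (0.5×0.0949)² = 0.00225;  (2·δz/z)² = (2×0.113)² = 0.0508;  (1·δr/r)² = (1×0.105)² = 0.0110;  (-1·δd/d)² = (-1×0.0345)² = 0.00119;  (2·δy/y)² = (2×0.00880)² = 0.000310
δQ/Q = √(0.0655) = 0.256

25.6%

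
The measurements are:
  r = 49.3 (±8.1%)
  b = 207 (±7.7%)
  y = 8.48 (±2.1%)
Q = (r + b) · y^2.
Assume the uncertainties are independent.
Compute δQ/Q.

Let u = r + b = 256. δu = √(δr² + δb²) = √(15.9 + 254) = 16.4, so δu/u = 0.0641.
Q is then a monomial in u, y:
δQ/Q = √((δu/u)² + (2·δy/y)²) = √(0.00411 + 0.00176) = 0.0766

0.0766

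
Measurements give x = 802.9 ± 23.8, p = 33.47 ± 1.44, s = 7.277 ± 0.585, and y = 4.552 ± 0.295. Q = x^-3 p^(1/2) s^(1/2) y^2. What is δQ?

1.02e-07

Products/powers → add relative errors in quadrature, weighted by exponent:
  (-3·δx/x)² = (-3×0.0296)² = 0.00791;  (½·δp/p)² = (0.5×0.0430)² = 0.000463;  (½·δs/s)² = (0.5×0.0804)² = 0.00162;  (2·δy/y)² = (2×0.0648)² = 0.0168
δQ/Q = √(0.0268) = 0.164
Q = 6.248e-07, so δQ = 0.164 × 6.248e-07 = 1.02e-07.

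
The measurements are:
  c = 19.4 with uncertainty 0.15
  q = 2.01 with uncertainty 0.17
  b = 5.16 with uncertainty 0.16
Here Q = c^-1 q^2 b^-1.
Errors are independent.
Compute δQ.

0.00695

For a monomial Q ∝ c^-1, q^2, b^-1, fractional errors add in quadrature:
  (-1·δc/c)² = (-1×0.00773)² = 5.98e-05;  (2·δq/q)² = (2×0.0846)² = 0.0286;  (-1·δb/b)² = (-1×0.0310)² = 0.000961
δQ/Q = √(0.0296) = 0.172
Q = 0.0404, so δQ = 0.172 × 0.0404 = 0.00695.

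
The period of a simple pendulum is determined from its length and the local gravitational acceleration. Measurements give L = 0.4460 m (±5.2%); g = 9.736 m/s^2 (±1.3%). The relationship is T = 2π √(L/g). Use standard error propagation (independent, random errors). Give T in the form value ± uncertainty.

For a monomial T ∝ L^(1/2), g^(-1/2), fractional errors add in quadrature:
  (½·δL/L)² = (0.5×0.0520)² = 0.000676;  (−½·δg/g)² = (-0.5×0.0130)² = 4.23e-05
δT/T = √(0.000718) = 0.0268
T = 1.345 s, so δT = 0.0268 × 1.345 = 0.0360 s.

1.345 ± 0.0360 s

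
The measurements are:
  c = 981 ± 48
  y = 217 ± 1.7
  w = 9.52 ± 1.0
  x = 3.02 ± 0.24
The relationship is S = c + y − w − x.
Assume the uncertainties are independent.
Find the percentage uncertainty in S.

4.05%

S is a linear combination, so absolute uncertainties add in quadrature:
  (δc)² = 2300;  (δy)² = 2.89;  (δw)² = 1.00;  (δx)² = 0.0576
δS = √(2310) = 48.0
S = 1190, so δS/S = 48.0/1190 = 0.0405.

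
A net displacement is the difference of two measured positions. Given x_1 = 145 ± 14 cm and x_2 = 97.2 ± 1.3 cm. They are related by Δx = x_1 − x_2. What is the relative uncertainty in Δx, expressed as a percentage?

Δx is a linear combination, so absolute uncertainties add in quadrature:
  (δx_1)² = 196;  (δx_2)² = 1.69
δΔx = √(198) = 14.1 cm
Δx = 47.8 cm, so δΔx/Δx = 14.1/47.8 = 0.294.

29.4%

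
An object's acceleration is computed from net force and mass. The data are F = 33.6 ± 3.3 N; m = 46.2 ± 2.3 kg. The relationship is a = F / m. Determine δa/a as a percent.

11.0%

Products/powers → add relative errors in quadrature, weighted by exponent:
  (1·δF/F)² = (1×0.0982)² = 0.00965;  (-1·δm/m)² = (-1×0.0498)² = 0.00248
δa/a = √(0.0121) = 0.110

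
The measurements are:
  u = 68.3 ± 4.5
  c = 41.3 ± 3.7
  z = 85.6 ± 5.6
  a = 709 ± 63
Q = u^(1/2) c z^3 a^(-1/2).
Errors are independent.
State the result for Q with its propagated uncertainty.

For a monomial Q ∝ u^(1/2), c, z^3, a^(-1/2), fractional errors add in quadrature:
  (½·δu/u)² = (0.5×0.0659)² = 0.00109;  (1·δc/c)² = (1×0.0896)² = 0.00803;  (3·δz/z)² = (3×0.0654)² = 0.0385;  (−½·δa/a)² = (-0.5×0.0889)² = 0.00197
δQ/Q = √(0.0496) = 0.223
Q = 8.04e+06, so δQ = 0.223 × 8.04e+06 = 1.79e+06.

(8.04 ± 1.79) × 10^6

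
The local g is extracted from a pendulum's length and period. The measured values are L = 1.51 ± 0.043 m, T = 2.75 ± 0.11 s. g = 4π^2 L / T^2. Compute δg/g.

Products/powers → add relative errors in quadrature, weighted by exponent:
  (1·δL/L)² = (1×0.0285)² = 0.000811;  (-2·δT/T)² = (-2×0.0400)² = 0.00640
δg/g = √(0.00721) = 0.0849

0.0849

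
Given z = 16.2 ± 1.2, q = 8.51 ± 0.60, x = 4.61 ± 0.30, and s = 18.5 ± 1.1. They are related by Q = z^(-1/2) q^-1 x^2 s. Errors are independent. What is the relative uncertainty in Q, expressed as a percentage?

Q is a product of powers, so relative uncertainties combine in quadrature:
  (−½·δz/z)² = (-0.5×0.0741)² = 0.00137;  (-1·δq/q)² = (-1×0.0705)² = 0.00497;  (2·δx/x)² = (2×0.0651)² = 0.0169;  (1·δs/s)² = (1×0.0595)² = 0.00354
δQ/Q = √(0.0268) = 0.164

16.4%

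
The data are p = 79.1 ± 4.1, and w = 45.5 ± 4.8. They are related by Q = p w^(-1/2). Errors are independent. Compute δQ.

Each factor contributes (exponent × relative error)² to (δQ/Q)²:
  (1·δp/p)² = (1×0.0518)² = 0.00269;  (−½·δw/w)² = (-0.5×0.105)² = 0.00278
δQ/Q = √(0.00547) = 0.0740
Q = 11.7, so δQ = 0.0740 × 11.7 = 0.867.

0.867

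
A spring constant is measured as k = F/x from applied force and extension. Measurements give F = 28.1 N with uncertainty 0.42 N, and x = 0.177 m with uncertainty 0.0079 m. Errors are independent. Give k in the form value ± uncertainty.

159 ± 7.47 N/m

k is a product of powers, so relative uncertainties combine in quadrature:
  (1·δF/F)² = (1×0.0149)² = 0.000223;  (-1·δx/x)² = (-1×0.0446)² = 0.00199
δk/k = √(0.00222) = 0.0471
k = 159 N/m, so δk = 0.0471 × 159 = 7.47 N/m.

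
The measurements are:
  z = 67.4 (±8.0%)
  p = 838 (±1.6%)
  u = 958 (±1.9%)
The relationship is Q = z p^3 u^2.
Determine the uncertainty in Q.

Relative error in a monomial: (δQ/Q)² = Σ (nᵢ · δxᵢ/xᵢ)².
  (1·δz/z)² = (1×0.0800)² = 0.00640;  (3·δp/p)² = (3×0.0160)² = 0.00230;  (2·δu/u)² = (2×0.0190)² = 0.00144
δQ/Q = √(0.0101) = 0.101
Q = 3.64e+16, so δQ = 0.101 × 3.64e+16 = 3.67e+15.

3.67e+15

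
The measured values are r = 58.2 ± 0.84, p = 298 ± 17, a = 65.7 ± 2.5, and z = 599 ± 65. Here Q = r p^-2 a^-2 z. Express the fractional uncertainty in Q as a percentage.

17.5%

Each factor contributes (exponent × relative error)² to (δQ/Q)²:
  (1·δr/r)² = (1×0.0144)² = 0.000208;  (-2·δp/p)² = (-2×0.0570)² = 0.0130;  (-2·δa/a)² = (-2×0.0381)² = 0.00579;  (1·δz/z)² = (1×0.109)² = 0.0118
δQ/Q = √(0.0308) = 0.175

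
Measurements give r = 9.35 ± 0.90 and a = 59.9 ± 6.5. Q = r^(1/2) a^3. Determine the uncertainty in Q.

2.16e+05

Products/powers → add relative errors in quadrature, weighted by exponent:
  (½·δr/r)² = (0.5×0.0963)² = 0.00232;  (3·δa/a)² = (3×0.109)² = 0.106
δQ/Q = √(0.108) = 0.329
Q = 6.57e+05, so δQ = 0.329 × 6.57e+05 = 2.16e+05.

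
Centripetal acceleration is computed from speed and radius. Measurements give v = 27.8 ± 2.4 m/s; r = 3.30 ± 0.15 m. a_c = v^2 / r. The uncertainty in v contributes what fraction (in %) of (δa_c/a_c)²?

93.5%

(δa_c/a_c)² = (2·δv/v)² + (-1·δr/r)²
  v term: (2×0.0863)² = 0.0298
  r term: (-1×0.0455)² = 0.00207
Total = 0.0319. Share from v = 0.0298/0.0319 = 0.935.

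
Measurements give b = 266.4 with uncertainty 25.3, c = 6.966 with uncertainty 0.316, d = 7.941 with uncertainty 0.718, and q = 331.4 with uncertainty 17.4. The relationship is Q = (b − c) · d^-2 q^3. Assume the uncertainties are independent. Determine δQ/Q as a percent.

25.9%

Let u = b − c = 259.4. δu = √(δb² + δc²) = √(640 + 0.0999) = 25.3, so δu/u = 0.0975.
Q is then a monomial in u, d, q:
δQ/Q = √((δu/u)² + (-2·δd/d)² + (3·δq/q)²) = √(0.00951 + 0.0327 + 0.0248) = 0.259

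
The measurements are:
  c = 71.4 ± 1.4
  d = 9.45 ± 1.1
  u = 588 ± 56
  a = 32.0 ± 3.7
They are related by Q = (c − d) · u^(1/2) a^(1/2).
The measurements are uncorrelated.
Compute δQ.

682

Let w = c − d = 62.0. δw = √(δc² + δd²) = √(1.96 + 1.21) = 1.78, so δw/w = 0.0287.
Q is then a monomial in w, u, a:
δQ/Q = √((δw/w)² + (½·δu/u)² + (½·δa/a)²) = √(0.000826 + 0.00227 + 0.00334) = 0.0802
Q = 8500, so δQ = 0.0802 × 8500 = 682.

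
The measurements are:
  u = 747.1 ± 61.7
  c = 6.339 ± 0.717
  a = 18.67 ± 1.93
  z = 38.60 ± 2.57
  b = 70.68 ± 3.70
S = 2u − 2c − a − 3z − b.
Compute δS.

Sums and differences: (δS)² = Σ (cᵢ δxᵢ)².
  (2·δu)² = 15200;  (2·δc)² = 2.06;  (δa)² = 3.72;  (3·δz)² = 59.4;  (δb)² = 13.7
δS = √(15300) = 124

124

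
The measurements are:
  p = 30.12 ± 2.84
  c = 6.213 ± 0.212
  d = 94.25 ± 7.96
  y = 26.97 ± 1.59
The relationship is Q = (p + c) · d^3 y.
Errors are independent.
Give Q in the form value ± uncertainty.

(8.204 ± 2.23) × 10^8

Let u = p + c = 36.33. δu = √(δp² + δc²) = √(8.07 + 0.0449) = 2.85, so δu/u = 0.0784.
Q is then a monomial in u, d, y:
δQ/Q = √((δu/u)² + (3·δd/d)² + (1·δy/y)²) = √(0.00614 + 0.0642 + 0.00348) = 0.272
Q = 8.204e+08, so δQ = 0.272 × 8.204e+08 = 2.23e+08.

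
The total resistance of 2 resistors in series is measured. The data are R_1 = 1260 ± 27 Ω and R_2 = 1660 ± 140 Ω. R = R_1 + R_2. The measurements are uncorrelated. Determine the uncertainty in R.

143 Ω

Absolute uncertainties add in quadrature for a linear combination:
  (δR_1)² = 729;  (δR_2)² = 19600
δR = √(20300) = 143 Ω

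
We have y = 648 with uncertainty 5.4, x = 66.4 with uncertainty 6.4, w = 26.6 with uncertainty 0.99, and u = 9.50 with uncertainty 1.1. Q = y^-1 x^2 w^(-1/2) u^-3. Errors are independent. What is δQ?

Q is a product of powers, so relative uncertainties combine in quadrature:
  (-1·δy/y)² = (-1×0.00833)² = 6.94e-05;  (2·δx/x)² = (2×0.0964)² = 0.0372;  (−½·δw/w)² = (-0.5×0.0372)² = 0.000346;  (-3·δu/u)² = (-3×0.116)² = 0.121
δQ/Q = √(0.158) = 0.398
Q = 0.00154, so δQ = 0.398 × 0.00154 = 0.000612.

0.000612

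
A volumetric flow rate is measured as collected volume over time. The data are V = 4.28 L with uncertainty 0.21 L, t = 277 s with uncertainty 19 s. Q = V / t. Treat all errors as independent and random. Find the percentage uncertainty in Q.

Q is a product of powers, so relative uncertainties combine in quadrature:
  (1·δV/V)² = (1×0.0491)² = 0.00241;  (-1·δt/t)² = (-1×0.0686)² = 0.00470
δQ/Q = √(0.00711) = 0.0843

8.43%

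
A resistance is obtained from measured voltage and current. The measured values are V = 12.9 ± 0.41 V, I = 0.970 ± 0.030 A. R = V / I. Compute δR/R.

Since R is a product/quotient, work with relative uncertainties:
  (1·δV/V)² = (1×0.0318)² = 0.00101;  (-1·δI/I)² = (-1×0.0309)² = 0.000957
δR/R = √(0.00197) = 0.0443

0.0443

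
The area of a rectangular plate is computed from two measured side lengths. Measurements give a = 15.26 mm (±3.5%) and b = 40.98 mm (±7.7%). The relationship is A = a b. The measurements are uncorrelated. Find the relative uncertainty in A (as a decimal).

0.0846

Relative error in a monomial: (δA/A)² = Σ (nᵢ · δxᵢ/xᵢ)².
  (1·δa/a)² = (1×0.0350)² = 0.00123;  (1·δb/b)² = (1×0.0770)² = 0.00593
δA/A = √(0.00715) = 0.0846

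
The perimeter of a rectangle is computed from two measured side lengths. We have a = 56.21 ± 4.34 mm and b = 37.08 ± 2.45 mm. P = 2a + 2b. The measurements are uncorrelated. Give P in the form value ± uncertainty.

186.6 ± 9.97 mm

For a sum/difference, combine absolute errors in quadrature:
  (2·δa)² = 75.3;  (2·δb)² = 24.0
δP = √(99.4) = 9.97 mm
P = 186.6 mm.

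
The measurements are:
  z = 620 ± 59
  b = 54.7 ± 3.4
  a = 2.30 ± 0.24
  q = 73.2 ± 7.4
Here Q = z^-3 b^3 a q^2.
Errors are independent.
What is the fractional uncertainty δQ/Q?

0.410

For a monomial Q ∝ z^-3, b^3, a, q^2, fractional errors add in quadrature:
  (-3·δz/z)² = (-3×0.0952)² = 0.0815;  (3·δb/b)² = (3×0.0622)² = 0.0348;  (1·δa/a)² = (1×0.104)² = 0.0109;  (2·δq/q)² = (2×0.101)² = 0.0409
δQ/Q = √(0.168) = 0.410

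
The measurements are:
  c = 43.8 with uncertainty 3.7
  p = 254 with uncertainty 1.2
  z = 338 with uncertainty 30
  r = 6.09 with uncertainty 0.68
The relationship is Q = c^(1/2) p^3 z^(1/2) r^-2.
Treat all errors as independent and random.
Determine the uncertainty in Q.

1.25e+07

Each factor contributes (exponent × relative error)² to (δQ/Q)²:
  (½·δc/c)² = (0.5×0.0845)² = 0.00178;  (3·δp/p)² = (3×0.00472)² = 0.000201;  (½·δz/z)² = (0.5×0.0888)² = 0.00197;  (-2·δr/r)² = (-2×0.112)² = 0.0499
δQ/Q = √(0.0538) = 0.232
Q = 5.38e+07, so δQ = 0.232 × 5.38e+07 = 1.25e+07.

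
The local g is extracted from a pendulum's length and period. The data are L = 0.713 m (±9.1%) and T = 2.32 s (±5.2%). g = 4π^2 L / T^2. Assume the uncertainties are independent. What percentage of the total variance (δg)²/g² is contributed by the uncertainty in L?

43.4%

(δg/g)² = (1·δL/L)² + (-2·δT/T)²
  L term: (1×0.0910)² = 0.00828
  T term: (-2×0.0520)² = 0.0108
Total = 0.0191. Share from L = 0.00828/0.0191 = 0.434.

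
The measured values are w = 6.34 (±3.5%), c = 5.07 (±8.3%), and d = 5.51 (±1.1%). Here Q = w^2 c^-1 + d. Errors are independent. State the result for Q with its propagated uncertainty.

13.4 ± 0.863

Let p = w^2·c^-1 = 7.93. δp/p = √((2·δw/w)² + (-1·δc/c)²) = √(0.00490 + 0.00689) = 0.109, so δp = 0.861.
Q = p + d: δQ = √(δp² + δd²) = √(0.741 + 0.00367) = 0.863
Q = 13.4.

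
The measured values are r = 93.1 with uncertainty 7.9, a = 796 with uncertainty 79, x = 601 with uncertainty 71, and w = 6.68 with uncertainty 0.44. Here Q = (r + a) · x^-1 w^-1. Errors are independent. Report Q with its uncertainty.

0.221 ± 0.0359

Let u = r + a = 889. δu = √(δr² + δa²) = √(62.4 + 6240) = 79.4, so δu/u = 0.0893.
Q is then a monomial in u, x, w:
δQ/Q = √((δu/u)² + (-1·δx/x)² + (-1·δw/w)²) = √(0.00797 + 0.0140 + 0.00434) = 0.162
Q = 0.221, so δQ = 0.162 × 0.221 = 0.0359.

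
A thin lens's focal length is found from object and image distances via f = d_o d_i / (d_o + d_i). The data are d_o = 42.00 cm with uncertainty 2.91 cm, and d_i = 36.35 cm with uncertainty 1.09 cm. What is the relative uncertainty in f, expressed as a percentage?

∂f/∂d_o = (d_i/(d_o+d_i))² = 0.215;  ∂f/∂d_i = (d_o/(d_o+d_i))² = 0.287
δf = √((∂f/∂d_o · δd_o)² + (∂f/∂d_i · δd_i)²) = √(0.392 + 0.0981) = 0.700 cm
f = 19.49 cm, so δf/f = 0.700/19.49 = 0.0359.

3.59%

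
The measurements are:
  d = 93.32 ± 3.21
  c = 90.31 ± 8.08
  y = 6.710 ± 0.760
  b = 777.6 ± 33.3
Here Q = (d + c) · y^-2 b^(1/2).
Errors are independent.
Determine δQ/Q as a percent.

23.2%

Let u = d + c = 183.6. δu = √(δd² + δc²) = √(10.3 + 65.3) = 8.69, so δu/u = 0.0473.
Q is then a monomial in u, y, b:
δQ/Q = √((δu/u)² + (-2·δy/y)² + (½·δb/b)²) = √(0.00224 + 0.0513 + 0.000458) = 0.232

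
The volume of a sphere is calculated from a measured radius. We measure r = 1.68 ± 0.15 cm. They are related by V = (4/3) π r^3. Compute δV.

5.32 cm^3

V ∝ r^3, so δV/V = |3| · δr/r = 3 × 0.0893 = 0.268.
V = 19.9 cm^3, so δV = 0.268 × 19.9 = 5.32 cm^3.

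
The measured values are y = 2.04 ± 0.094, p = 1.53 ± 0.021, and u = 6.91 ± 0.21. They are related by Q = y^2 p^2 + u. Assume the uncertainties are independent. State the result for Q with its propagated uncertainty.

16.7 ± 0.960

Let w = y^2·p^2 = 9.74. δw/w = √((2·δy/y)² + (2·δp/p)²) = √(0.00849 + 0.000754) = 0.0962, so δw = 0.937.
Q = w + u: δQ = √(δw² + δu²) = √(0.878 + 0.0441) = 0.960
Q = 16.7.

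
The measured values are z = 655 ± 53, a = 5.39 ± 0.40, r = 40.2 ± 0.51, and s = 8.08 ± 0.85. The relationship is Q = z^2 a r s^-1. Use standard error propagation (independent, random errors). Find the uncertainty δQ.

Each factor contributes (exponent × relative error)² to (δQ/Q)²:
  (2·δz/z)² = (2×0.0809)² = 0.0262;  (1·δa/a)² = (1×0.0742)² = 0.00551;  (1·δr/r)² = (1×0.0127)² = 0.000161;  (-1·δs/s)² = (-1×0.105)² = 0.0111
δQ/Q = √(0.0429) = 0.207
Q = 1.15e+07, so δQ = 0.207 × 1.15e+07 = 2.38e+06.

2.38e+06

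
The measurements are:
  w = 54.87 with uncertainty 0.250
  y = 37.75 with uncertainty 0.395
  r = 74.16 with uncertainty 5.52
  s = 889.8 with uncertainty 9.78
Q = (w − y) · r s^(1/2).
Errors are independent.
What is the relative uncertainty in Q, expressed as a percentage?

7.95%

Let u = w − y = 17.12. δu = √(δw² + δy²) = √(0.0625 + 0.156) = 0.467, so δu/u = 0.0273.
Q is then a monomial in u, r, s:
δQ/Q = √((δu/u)² + (1·δr/r)² + (½·δs/s)²) = √(0.000746 + 0.00554 + 3.02e-05) = 0.0795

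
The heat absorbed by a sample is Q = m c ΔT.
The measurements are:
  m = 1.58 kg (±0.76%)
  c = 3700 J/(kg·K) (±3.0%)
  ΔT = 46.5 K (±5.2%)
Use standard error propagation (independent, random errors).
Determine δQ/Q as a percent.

6.05%

Products/powers → add relative errors in quadrature, weighted by exponent:
  (1·δm/m)² = (1×0.00760)² = 5.78e-05;  (1·δc/c)² = (1×0.0300)² = 0.000900;  (1·δΔT/ΔT)² = (1×0.0520)² = 0.00270
δQ/Q = √(0.00366) = 0.0605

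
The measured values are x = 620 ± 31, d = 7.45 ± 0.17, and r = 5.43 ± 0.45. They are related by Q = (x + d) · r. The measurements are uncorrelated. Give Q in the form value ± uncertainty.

Let u = x + d = 627. δu = √(δx² + δd²) = √(961 + 0.0289) = 31.0, so δu/u = 0.0494.
Q is then a monomial in u, r:
δQ/Q = √((δu/u)² + (1·δr/r)²) = √(0.00244 + 0.00687) = 0.0965
Q = 3410, so δQ = 0.0965 × 3410 = 329.

3410 ± 329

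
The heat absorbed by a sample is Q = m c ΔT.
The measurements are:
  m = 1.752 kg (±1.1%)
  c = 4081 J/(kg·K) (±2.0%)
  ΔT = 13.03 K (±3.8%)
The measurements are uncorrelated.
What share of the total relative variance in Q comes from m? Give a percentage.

(δQ/Q)² = (1·δm/m)² + (1·δc/c)² + (1·δΔT/ΔT)²
  m term: (1×0.0110)² = 0.000121
  c term: (1×0.0200)² = 0.000400
  ΔT term: (1×0.0380)² = 0.00144
Total = 0.00197. Share from m = 0.000121/0.00197 = 0.0616.

6.16%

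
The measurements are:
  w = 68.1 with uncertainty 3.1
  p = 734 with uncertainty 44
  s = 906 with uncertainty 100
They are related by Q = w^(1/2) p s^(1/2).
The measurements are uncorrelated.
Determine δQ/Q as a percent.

8.46%

Relative error in a monomial: (δQ/Q)² = Σ (nᵢ · δxᵢ/xᵢ)².
  (½·δw/w)² = (0.5×0.0455)² = 0.000518;  (1·δp/p)² = (1×0.0599)² = 0.00359;  (½·δs/s)² = (0.5×0.110)² = 0.00305
δQ/Q = √(0.00716) = 0.0846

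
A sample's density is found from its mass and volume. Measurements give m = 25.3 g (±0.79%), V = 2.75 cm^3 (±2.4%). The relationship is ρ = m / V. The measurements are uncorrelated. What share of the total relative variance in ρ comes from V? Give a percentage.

(δρ/ρ)² = (1·δm/m)² + (-1·δV/V)²
  m term: (1×0.00790)² = 6.24e-05
  V term: (-1×0.0240)² = 0.000576
Total = 0.000638. Share from V = 0.000576/0.000638 = 0.902.

90.2%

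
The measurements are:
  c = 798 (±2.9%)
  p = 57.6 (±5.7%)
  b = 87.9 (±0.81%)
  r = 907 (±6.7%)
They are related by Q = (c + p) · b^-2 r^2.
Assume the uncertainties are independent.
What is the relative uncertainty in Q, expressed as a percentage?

Let u = c + p = 856. δu = √(δc² + δp²) = √(536 + 10.8) = 23.4, so δu/u = 0.0273.
Q is then a monomial in u, b, r:
δQ/Q = √((δu/u)² + (-2·δb/b)² + (2·δr/r)²) = √(0.000746 + 0.000262 + 0.0180) = 0.138

13.8%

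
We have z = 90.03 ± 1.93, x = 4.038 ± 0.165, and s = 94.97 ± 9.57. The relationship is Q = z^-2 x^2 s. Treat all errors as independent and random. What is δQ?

Each factor contributes (exponent × relative error)² to (δQ/Q)²:
  (-2·δz/z)² = (-2×0.0214)² = 0.00184;  (2·δx/x)² = (2×0.0409)² = 0.00668;  (1·δs/s)² = (1×0.101)² = 0.0102
δQ/Q = √(0.0187) = 0.137
Q = 0.1910, so δQ = 0.137 × 0.1910 = 0.0261.

0.0261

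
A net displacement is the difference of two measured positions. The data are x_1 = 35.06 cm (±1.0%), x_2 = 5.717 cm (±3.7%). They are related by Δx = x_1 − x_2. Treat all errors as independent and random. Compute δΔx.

Absolute uncertainties add in quadrature for a linear combination:
  (δx_1)² = 0.123;  (δx_2)² = 0.0447
δΔx = √(0.168) = 0.409 cm

0.409 cm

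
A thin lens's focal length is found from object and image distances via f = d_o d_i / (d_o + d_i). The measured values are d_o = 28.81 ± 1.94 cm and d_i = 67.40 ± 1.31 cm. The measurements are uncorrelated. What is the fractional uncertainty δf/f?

0.0475

∂f/∂d_o = (d_i/(d_o+d_i))² = 0.491;  ∂f/∂d_i = (d_o/(d_o+d_i))² = 0.0897
δf = √((∂f/∂d_o · δd_o)² + (∂f/∂d_i · δd_i)²) = √(0.906 + 0.0138) = 0.959 cm
f = 20.18 cm, so δf/f = 0.959/20.18 = 0.0475.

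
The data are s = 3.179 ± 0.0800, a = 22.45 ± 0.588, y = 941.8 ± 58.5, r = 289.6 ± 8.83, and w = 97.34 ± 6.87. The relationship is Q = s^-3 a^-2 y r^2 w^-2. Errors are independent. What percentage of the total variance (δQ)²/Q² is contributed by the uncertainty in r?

10.3%

(δQ/Q)² = (-3·δs/s)² + (-2·δa/a)² + (1·δy/y)² + (2·δr/r)² + (-2·δw/w)²
  s term: (-3×0.0252)² = 0.00570
  a term: (-2×0.0262)² = 0.00274
  y term: (1×0.0621)² = 0.00386
  r term: (2×0.0305)² = 0.00372
  w term: (-2×0.0706)² = 0.0199
Total = 0.0359. Share from r = 0.00372/0.0359 = 0.103.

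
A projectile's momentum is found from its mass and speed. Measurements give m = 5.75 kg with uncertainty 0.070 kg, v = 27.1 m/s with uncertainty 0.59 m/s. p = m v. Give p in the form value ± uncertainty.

Each factor contributes (exponent × relative error)² to (δp/p)²:
  (1·δm/m)² = (1×0.0122)² = 0.000148;  (1·δv/v)² = (1×0.0218)² = 0.000474
δp/p = √(0.000622) = 0.0249
p = 156 kg·m/s, so δp = 0.0249 × 156 = 3.89 kg·m/s.

156 ± 3.89 kg·m/s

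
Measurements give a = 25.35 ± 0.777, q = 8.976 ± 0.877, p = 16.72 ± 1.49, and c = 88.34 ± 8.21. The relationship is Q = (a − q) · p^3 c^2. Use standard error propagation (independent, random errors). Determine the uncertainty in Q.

Let u = a − q = 16.37. δu = √(δa² + δq²) = √(0.604 + 0.769) = 1.17, so δu/u = 0.0716.
Q is then a monomial in u, p, c:
δQ/Q = √((δu/u)² + (3·δp/p)² + (2·δc/c)²) = √(0.00512 + 0.0715 + 0.0345) = 0.333
Q = 5.973e+08, so δQ = 0.333 × 5.973e+08 = 1.99e+08.

1.99e+08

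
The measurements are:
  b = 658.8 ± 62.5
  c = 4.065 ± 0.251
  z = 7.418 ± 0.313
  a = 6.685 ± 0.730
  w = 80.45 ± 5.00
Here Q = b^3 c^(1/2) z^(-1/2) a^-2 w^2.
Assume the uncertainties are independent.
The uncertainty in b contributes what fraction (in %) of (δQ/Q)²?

55.7%

(δQ/Q)² = (3·δb/b)² + (½·δc/c)² + (−½·δz/z)² + (-2·δa/a)² + (2·δw/w)²
  b term: (3×0.0949)² = 0.0810
  c term: (0.5×0.0617)² = 0.000953
  z term: (-0.5×0.0422)² = 0.000445
  a term: (-2×0.109)² = 0.0477
  w term: (2×0.0622)² = 0.0155
Total = 0.146. Share from b = 0.0810/0.146 = 0.557.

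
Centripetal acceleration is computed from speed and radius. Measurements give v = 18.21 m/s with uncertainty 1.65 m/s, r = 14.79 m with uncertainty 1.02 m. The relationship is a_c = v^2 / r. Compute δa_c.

For a monomial a_c ∝ v^2, r^-1, fractional errors add in quadrature:
  (2·δv/v)² = (2×0.0906)² = 0.0328;  (-1·δr/r)² = (-1×0.0690)² = 0.00476
δa_c/a_c = √(0.0376) = 0.194
a_c = 22.42 m/s^2, so δa_c = 0.194 × 22.42 = 4.35 m/s^2.

4.35 m/s^2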